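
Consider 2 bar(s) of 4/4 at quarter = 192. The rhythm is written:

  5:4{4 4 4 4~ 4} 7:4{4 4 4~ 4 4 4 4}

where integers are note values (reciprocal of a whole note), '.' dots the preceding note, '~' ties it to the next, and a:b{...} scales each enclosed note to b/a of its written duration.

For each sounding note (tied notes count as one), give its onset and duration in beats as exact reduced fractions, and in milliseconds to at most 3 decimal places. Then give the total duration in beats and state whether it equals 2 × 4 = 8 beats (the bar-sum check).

1) 0.0ms=0b +250.0ms=4/5b
2) 250.0ms=4/5b +250.0ms=4/5b
3) 500.0ms=8/5b +250.0ms=4/5b
4) 750.0ms=12/5b +500.0ms=8/5b
5) 1250.0ms=4b +178.571ms=4/7b
6) 1428.571ms=32/7b +178.571ms=4/7b
7) 1607.143ms=36/7b +357.143ms=8/7b
8) 1964.286ms=44/7b +178.571ms=4/7b
9) 2142.857ms=48/7b +178.571ms=4/7b
10) 2321.429ms=52/7b +178.571ms=4/7b
Σ=8b of 8 (192bpm 4/4) — PASS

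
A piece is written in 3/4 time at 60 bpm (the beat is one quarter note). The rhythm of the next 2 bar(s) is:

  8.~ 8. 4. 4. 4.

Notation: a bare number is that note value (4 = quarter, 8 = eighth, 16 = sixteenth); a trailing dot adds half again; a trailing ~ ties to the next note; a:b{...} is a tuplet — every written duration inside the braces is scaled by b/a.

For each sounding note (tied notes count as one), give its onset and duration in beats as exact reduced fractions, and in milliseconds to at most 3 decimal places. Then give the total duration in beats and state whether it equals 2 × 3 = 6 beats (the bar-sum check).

1) 0.0ms=0b +1500.0ms=3/2b
2) 1500.0ms=3/2b +1500.0ms=3/2b
3) 3000.0ms=3b +1500.0ms=3/2b
4) 4500.0ms=9/2b +1500.0ms=3/2b
Σ=6b of 6 (60bpm 3/4) — PASS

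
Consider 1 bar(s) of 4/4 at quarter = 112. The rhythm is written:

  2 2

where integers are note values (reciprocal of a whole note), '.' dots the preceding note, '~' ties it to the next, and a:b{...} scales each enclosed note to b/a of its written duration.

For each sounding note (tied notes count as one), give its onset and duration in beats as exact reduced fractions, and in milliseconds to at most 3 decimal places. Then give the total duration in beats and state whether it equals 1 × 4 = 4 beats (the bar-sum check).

1) 0.0ms=0b +1071.429ms=2b
2) 1071.429ms=2b +1071.429ms=2b
Σ=4b of 4 (112bpm 4/4) — PASS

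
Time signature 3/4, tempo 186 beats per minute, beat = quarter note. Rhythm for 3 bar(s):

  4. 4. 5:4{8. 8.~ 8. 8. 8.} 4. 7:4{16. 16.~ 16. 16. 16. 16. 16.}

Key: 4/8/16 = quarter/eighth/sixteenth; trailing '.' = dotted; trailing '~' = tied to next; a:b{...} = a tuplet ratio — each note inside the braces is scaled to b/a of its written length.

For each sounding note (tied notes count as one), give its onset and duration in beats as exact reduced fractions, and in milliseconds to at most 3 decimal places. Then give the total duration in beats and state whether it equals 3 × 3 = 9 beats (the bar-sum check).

1) 0.0ms=0b +483.871ms=3/2b
2) 483.871ms=3/2b +483.871ms=3/2b
3) 967.742ms=3b +193.548ms=3/5b
4) 1161.29ms=18/5b +387.097ms=6/5b
5) 1548.387ms=24/5b +193.548ms=3/5b
6) 1741.935ms=27/5b +193.548ms=3/5b
7) 1935.484ms=6b +483.871ms=3/2b
8) 2419.355ms=15/2b +69.124ms=3/14b
9) 2488.479ms=54/7b +138.249ms=3/7b
10) 2626.728ms=57/7b +69.124ms=3/14b
11) 2695.853ms=117/14b +69.124ms=3/14b
12) 2764.977ms=60/7b +69.124ms=3/14b
13) 2834.101ms=123/14b +69.124ms=3/14b
Σ=9b of 9 (186bpm 3/4) — PASS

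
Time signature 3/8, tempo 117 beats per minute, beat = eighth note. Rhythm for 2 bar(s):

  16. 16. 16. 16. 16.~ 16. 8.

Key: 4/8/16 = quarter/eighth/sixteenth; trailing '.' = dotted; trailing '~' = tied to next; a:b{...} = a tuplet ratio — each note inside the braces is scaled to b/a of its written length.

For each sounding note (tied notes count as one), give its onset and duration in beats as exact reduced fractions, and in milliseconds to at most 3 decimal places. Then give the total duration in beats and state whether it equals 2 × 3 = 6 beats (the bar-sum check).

1) 0.0ms=0b +384.615ms=3/4b
2) 384.615ms=3/4b +384.615ms=3/4b
3) 769.231ms=3/2b +384.615ms=3/4b
4) 1153.846ms=9/4b +384.615ms=3/4b
5) 1538.462ms=3b +769.231ms=3/2b
6) 2307.692ms=9/2b +769.231ms=3/2b
Σ=6b of 6 (117bpm 3/8) — PASS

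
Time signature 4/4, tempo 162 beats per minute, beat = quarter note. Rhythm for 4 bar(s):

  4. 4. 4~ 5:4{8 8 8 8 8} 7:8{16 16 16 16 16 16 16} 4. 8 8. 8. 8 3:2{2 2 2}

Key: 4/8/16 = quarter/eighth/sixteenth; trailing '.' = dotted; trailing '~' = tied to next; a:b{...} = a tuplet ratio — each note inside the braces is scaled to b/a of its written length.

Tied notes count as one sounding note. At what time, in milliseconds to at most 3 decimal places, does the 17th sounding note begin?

note 17 onset = 10b = 3703.704ms

1. 0.0ms @ 0 + 555.556ms (3/2)
2. 555.556ms @ 3/2 + 555.556ms (3/2)
3. 1111.111ms @ 3 + 518.519ms (7/5)
4. 1629.63ms @ 22/5 + 148.148ms (2/5)
5. 1777.778ms @ 24/5 + 148.148ms (2/5)
6. 1925.926ms @ 26/5 + 148.148ms (2/5)
7. 2074.074ms @ 28/5 + 148.148ms (2/5)
8. 2222.222ms @ 6 + 105.82ms (2/7)
9. 2328.042ms @ 44/7 + 105.82ms (2/7)
10. 2433.862ms @ 46/7 + 105.82ms (2/7)
11. 2539.683ms @ 48/7 + 105.82ms (2/7)
12. 2645.503ms @ 50/7 + 105.82ms (2/7)
13. 2751.323ms @ 52/7 + 105.82ms (2/7)
14. 2857.143ms @ 54/7 + 105.82ms (2/7)
15. 2962.963ms @ 8 + 555.556ms (3/2)
16. 3518.519ms @ 19/2 + 185.185ms (1/2)
17. 3703.704ms @ 10 + 277.778ms (3/4)
18. 3981.481ms @ 43/4 + 277.778ms (3/4)
19. 4259.259ms @ 23/2 + 185.185ms (1/2)
20. 4444.444ms @ 12 + 493.827ms (4/3)
21. 4938.272ms @ 40/3 + 493.827ms (4/3)
22. 5432.099ms @ 44/3 + 493.827ms (4/3)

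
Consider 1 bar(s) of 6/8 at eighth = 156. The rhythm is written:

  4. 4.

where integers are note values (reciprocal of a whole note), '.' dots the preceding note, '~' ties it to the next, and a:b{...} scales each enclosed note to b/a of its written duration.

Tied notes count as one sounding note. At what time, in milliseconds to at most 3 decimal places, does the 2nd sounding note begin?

1. 0.0ms @ 0 + 1153.846ms (3)
2. 1153.846ms @ 3 + 1153.846ms (3)

note 2 onset = 3b = 1153.846ms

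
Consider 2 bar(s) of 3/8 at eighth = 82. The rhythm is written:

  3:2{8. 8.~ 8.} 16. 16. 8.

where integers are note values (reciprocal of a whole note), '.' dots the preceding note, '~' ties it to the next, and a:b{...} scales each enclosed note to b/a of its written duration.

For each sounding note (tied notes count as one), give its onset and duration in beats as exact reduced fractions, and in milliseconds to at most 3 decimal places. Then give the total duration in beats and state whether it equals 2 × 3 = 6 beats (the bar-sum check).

1) 0.0ms=0b +731.707ms=1b
2) 731.707ms=1b +1463.415ms=2b
3) 2195.122ms=3b +548.78ms=3/4b
4) 2743.902ms=15/4b +548.78ms=3/4b
5) 3292.683ms=9/2b +1097.561ms=3/2b
Σ=6b of 6 (82bpm 3/8) — PASS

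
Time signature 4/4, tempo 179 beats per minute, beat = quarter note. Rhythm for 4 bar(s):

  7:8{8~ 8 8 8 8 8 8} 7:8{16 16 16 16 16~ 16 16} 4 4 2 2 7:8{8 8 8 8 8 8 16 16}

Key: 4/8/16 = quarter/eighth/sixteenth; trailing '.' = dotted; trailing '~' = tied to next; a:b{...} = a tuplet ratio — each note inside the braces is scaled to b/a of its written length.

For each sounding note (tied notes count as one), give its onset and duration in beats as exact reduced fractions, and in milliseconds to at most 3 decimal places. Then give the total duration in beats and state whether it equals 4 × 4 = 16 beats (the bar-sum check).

1) 0.0ms=0b +383.081ms=8/7b
2) 383.081ms=8/7b +191.54ms=4/7b
3) 574.621ms=12/7b +191.54ms=4/7b
4) 766.161ms=16/7b +191.54ms=4/7b
5) 957.702ms=20/7b +191.54ms=4/7b
6) 1149.242ms=24/7b +191.54ms=4/7b
7) 1340.782ms=4b +95.77ms=2/7b
8) 1436.552ms=30/7b +95.77ms=2/7b
9) 1532.322ms=32/7b +95.77ms=2/7b
10) 1628.093ms=34/7b +95.77ms=2/7b
11) 1723.863ms=36/7b +191.54ms=4/7b
12) 1915.403ms=40/7b +95.77ms=2/7b
13) 2011.173ms=6b +335.196ms=1b
14) 2346.369ms=7b +335.196ms=1b
15) 2681.564ms=8b +670.391ms=2b
16) 3351.955ms=10b +670.391ms=2b
17) 4022.346ms=12b +191.54ms=4/7b
18) 4213.887ms=88/7b +191.54ms=4/7b
19) 4405.427ms=92/7b +191.54ms=4/7b
20) 4596.967ms=96/7b +191.54ms=4/7b
21) 4788.508ms=100/7b +191.54ms=4/7b
22) 4980.048ms=104/7b +191.54ms=4/7b
23) 5171.588ms=108/7b +95.77ms=2/7b
24) 5267.358ms=110/7b +95.77ms=2/7b
Σ=16b of 16 (179bpm 4/4) — PASS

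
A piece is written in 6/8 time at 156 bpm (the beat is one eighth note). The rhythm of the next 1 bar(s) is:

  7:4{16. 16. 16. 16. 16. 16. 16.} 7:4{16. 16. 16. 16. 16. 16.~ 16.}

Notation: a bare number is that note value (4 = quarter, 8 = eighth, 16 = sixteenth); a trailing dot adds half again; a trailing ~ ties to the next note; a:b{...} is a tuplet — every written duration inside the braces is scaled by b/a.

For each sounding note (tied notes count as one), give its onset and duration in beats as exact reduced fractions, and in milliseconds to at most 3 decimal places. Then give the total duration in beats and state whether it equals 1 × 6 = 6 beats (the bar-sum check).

1) 0.0ms=0b +164.835ms=3/7b
2) 164.835ms=3/7b +164.835ms=3/7b
3) 329.67ms=6/7b +164.835ms=3/7b
4) 494.505ms=9/7b +164.835ms=3/7b
5) 659.341ms=12/7b +164.835ms=3/7b
6) 824.176ms=15/7b +164.835ms=3/7b
7) 989.011ms=18/7b +164.835ms=3/7b
8) 1153.846ms=3b +164.835ms=3/7b
9) 1318.681ms=24/7b +164.835ms=3/7b
10) 1483.516ms=27/7b +164.835ms=3/7b
11) 1648.352ms=30/7b +164.835ms=3/7b
12) 1813.187ms=33/7b +164.835ms=3/7b
13) 1978.022ms=36/7b +329.67ms=6/7b
Σ=6b of 6 (156bpm 6/8) — PASS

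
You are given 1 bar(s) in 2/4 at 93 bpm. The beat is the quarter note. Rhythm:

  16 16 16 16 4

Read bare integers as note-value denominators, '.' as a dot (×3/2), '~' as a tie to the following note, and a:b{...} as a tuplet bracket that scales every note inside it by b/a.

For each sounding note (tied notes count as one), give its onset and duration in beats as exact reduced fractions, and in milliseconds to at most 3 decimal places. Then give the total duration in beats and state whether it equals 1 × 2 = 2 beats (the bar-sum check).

1) 0.0ms=0b +161.29ms=1/4b
2) 161.29ms=1/4b +161.29ms=1/4b
3) 322.581ms=1/2b +161.29ms=1/4b
4) 483.871ms=3/4b +161.29ms=1/4b
5) 645.161ms=1b +645.161ms=1b
Σ=2b of 2 (93bpm 2/4) — PASS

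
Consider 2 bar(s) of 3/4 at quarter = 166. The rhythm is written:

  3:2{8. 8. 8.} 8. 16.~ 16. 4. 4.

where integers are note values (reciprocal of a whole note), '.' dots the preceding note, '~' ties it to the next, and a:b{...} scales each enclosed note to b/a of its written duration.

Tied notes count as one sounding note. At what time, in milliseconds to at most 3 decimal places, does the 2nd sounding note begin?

note 2 onset = 1/2b = 180.723ms

1. 0.0ms @ 0 + 180.723ms (1/2)
2. 180.723ms @ 1/2 + 180.723ms (1/2)
3. 361.446ms @ 1 + 180.723ms (1/2)
4. 542.169ms @ 3/2 + 271.084ms (3/4)
5. 813.253ms @ 9/4 + 271.084ms (3/4)
6. 1084.337ms @ 3 + 542.169ms (3/2)
7. 1626.506ms @ 9/2 + 542.169ms (3/2)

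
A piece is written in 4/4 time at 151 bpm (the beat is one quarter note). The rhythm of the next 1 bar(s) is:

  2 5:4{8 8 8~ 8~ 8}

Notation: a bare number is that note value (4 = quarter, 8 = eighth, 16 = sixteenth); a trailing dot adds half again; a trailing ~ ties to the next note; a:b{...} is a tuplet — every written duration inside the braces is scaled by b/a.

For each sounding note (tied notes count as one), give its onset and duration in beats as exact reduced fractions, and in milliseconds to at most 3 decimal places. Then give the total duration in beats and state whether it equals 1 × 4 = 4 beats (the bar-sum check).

1) 0.0ms=0b +794.702ms=2b
2) 794.702ms=2b +158.94ms=2/5b
3) 953.642ms=12/5b +158.94ms=2/5b
4) 1112.583ms=14/5b +476.821ms=6/5b
Σ=4b of 4 (151bpm 4/4) — PASS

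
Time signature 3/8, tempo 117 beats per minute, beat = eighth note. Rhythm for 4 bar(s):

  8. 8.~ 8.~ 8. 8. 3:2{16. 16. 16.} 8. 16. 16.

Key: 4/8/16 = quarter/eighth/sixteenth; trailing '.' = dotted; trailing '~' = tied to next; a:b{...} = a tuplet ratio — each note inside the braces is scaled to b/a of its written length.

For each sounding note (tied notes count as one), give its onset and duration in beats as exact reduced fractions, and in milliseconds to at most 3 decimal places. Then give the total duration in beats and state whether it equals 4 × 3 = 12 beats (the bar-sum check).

1) 0.0ms=0b +769.231ms=3/2b
2) 769.231ms=3/2b +2307.692ms=9/2b
3) 3076.923ms=6b +769.231ms=3/2b
4) 3846.154ms=15/2b +256.41ms=1/2b
5) 4102.564ms=8b +256.41ms=1/2b
6) 4358.974ms=17/2b +256.41ms=1/2b
7) 4615.385ms=9b +769.231ms=3/2b
8) 5384.615ms=21/2b +384.615ms=3/4b
9) 5769.231ms=45/4b +384.615ms=3/4b
Σ=12b of 12 (117bpm 3/8) — PASS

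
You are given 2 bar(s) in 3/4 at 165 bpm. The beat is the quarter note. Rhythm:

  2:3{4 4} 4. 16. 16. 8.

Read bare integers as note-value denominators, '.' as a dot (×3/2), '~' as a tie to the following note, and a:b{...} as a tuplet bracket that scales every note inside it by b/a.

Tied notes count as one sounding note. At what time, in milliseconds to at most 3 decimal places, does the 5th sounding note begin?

1. 0.0ms @ 0 + 545.455ms (3/2)
2. 545.455ms @ 3/2 + 545.455ms (3/2)
3. 1090.909ms @ 3 + 545.455ms (3/2)
4. 1636.364ms @ 9/2 + 136.364ms (3/8)
5. 1772.727ms @ 39/8 + 136.364ms (3/8)
6. 1909.091ms @ 21/4 + 272.727ms (3/4)

note 5 onset = 39/8b = 1772.727ms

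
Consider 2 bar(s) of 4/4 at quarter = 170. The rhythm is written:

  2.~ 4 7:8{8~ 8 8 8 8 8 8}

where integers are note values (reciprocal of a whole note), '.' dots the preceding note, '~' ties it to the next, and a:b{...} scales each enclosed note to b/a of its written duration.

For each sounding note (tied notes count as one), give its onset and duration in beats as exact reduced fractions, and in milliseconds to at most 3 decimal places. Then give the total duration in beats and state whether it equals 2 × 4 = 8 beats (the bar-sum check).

1) 0.0ms=0b +1411.765ms=4b
2) 1411.765ms=4b +403.361ms=8/7b
3) 1815.126ms=36/7b +201.681ms=4/7b
4) 2016.807ms=40/7b +201.681ms=4/7b
5) 2218.487ms=44/7b +201.681ms=4/7b
6) 2420.168ms=48/7b +201.681ms=4/7b
7) 2621.849ms=52/7b +201.681ms=4/7b
Σ=8b of 8 (170bpm 4/4) — PASS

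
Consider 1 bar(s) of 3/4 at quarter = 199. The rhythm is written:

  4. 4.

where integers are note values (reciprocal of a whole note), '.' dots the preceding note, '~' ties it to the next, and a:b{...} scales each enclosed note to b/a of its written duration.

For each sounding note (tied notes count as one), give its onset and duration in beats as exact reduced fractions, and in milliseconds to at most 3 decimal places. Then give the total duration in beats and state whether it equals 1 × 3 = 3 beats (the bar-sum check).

1) 0.0ms=0b +452.261ms=3/2b
2) 452.261ms=3/2b +452.261ms=3/2b
Σ=3b of 3 (199bpm 3/4) — PASS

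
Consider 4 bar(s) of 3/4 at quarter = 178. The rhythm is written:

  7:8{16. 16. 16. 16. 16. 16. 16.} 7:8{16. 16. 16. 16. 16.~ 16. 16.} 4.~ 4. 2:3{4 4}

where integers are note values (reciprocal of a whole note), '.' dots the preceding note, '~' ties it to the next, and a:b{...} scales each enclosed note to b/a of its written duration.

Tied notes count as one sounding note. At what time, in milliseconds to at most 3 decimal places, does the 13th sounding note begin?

note 13 onset = 39/7b = 1878.01ms

1. 0.0ms @ 0 + 144.462ms (3/7)
2. 144.462ms @ 3/7 + 144.462ms (3/7)
3. 288.925ms @ 6/7 + 144.462ms (3/7)
4. 433.387ms @ 9/7 + 144.462ms (3/7)
5. 577.849ms @ 12/7 + 144.462ms (3/7)
6. 722.311ms @ 15/7 + 144.462ms (3/7)
7. 866.774ms @ 18/7 + 144.462ms (3/7)
8. 1011.236ms @ 3 + 144.462ms (3/7)
9. 1155.698ms @ 24/7 + 144.462ms (3/7)
10. 1300.161ms @ 27/7 + 144.462ms (3/7)
11. 1444.623ms @ 30/7 + 144.462ms (3/7)
12. 1589.085ms @ 33/7 + 288.925ms (6/7)
13. 1878.01ms @ 39/7 + 144.462ms (3/7)
14. 2022.472ms @ 6 + 1011.236ms (3)
15. 3033.708ms @ 9 + 505.618ms (3/2)
16. 3539.326ms @ 21/2 + 505.618ms (3/2)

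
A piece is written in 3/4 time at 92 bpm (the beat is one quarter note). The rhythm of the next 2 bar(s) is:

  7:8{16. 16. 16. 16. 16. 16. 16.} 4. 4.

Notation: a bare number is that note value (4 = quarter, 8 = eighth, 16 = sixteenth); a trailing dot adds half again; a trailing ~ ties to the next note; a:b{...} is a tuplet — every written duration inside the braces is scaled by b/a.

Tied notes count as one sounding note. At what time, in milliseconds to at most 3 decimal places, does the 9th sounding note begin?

note 9 onset = 9/2b = 2934.783ms

1. 0.0ms @ 0 + 279.503ms (3/7)
2. 279.503ms @ 3/7 + 279.503ms (3/7)
3. 559.006ms @ 6/7 + 279.503ms (3/7)
4. 838.509ms @ 9/7 + 279.503ms (3/7)
5. 1118.012ms @ 12/7 + 279.503ms (3/7)
6. 1397.516ms @ 15/7 + 279.503ms (3/7)
7. 1677.019ms @ 18/7 + 279.503ms (3/7)
8. 1956.522ms @ 3 + 978.261ms (3/2)
9. 2934.783ms @ 9/2 + 978.261ms (3/2)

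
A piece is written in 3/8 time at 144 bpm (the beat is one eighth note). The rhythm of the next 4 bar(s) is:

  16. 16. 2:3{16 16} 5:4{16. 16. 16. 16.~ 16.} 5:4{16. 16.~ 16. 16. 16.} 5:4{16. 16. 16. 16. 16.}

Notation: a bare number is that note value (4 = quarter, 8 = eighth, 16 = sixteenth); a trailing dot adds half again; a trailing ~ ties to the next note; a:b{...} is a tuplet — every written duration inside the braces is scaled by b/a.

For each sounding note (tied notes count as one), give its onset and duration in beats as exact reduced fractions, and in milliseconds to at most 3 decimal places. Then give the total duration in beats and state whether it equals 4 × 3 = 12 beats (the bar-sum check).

1) 0.0ms=0b +312.5ms=3/4b
2) 312.5ms=3/4b +312.5ms=3/4b
3) 625.0ms=3/2b +312.5ms=3/4b
4) 937.5ms=9/4b +312.5ms=3/4b
5) 1250.0ms=3b +250.0ms=3/5b
6) 1500.0ms=18/5b +250.0ms=3/5b
7) 1750.0ms=21/5b +250.0ms=3/5b
8) 2000.0ms=24/5b +500.0ms=6/5b
9) 2500.0ms=6b +250.0ms=3/5b
10) 2750.0ms=33/5b +500.0ms=6/5b
11) 3250.0ms=39/5b +250.0ms=3/5b
12) 3500.0ms=42/5b +250.0ms=3/5b
13) 3750.0ms=9b +250.0ms=3/5b
14) 4000.0ms=48/5b +250.0ms=3/5b
15) 4250.0ms=51/5b +250.0ms=3/5b
16) 4500.0ms=54/5b +250.0ms=3/5b
17) 4750.0ms=57/5b +250.0ms=3/5b
Σ=12b of 12 (144bpm 3/8) — PASS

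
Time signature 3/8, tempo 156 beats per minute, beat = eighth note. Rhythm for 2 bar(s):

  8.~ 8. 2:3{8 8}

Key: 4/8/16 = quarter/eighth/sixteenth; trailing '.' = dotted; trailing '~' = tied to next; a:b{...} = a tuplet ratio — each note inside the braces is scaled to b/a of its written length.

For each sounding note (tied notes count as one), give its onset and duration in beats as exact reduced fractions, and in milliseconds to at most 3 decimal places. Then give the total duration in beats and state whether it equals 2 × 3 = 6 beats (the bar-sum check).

1) 0.0ms=0b +1153.846ms=3b
2) 1153.846ms=3b +576.923ms=3/2b
3) 1730.769ms=9/2b +576.923ms=3/2b
Σ=6b of 6 (156bpm 3/8) — PASS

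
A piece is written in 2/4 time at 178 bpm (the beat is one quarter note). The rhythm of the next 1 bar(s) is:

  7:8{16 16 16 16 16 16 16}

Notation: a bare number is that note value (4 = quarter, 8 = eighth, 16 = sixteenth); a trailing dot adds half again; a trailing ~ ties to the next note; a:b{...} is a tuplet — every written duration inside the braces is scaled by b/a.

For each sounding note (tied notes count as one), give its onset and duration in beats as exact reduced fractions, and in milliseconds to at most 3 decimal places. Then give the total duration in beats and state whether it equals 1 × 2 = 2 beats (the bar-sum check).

1) 0.0ms=0b +96.308ms=2/7b
2) 96.308ms=2/7b +96.308ms=2/7b
3) 192.616ms=4/7b +96.308ms=2/7b
4) 288.925ms=6/7b +96.308ms=2/7b
5) 385.233ms=8/7b +96.308ms=2/7b
6) 481.541ms=10/7b +96.308ms=2/7b
7) 577.849ms=12/7b +96.308ms=2/7b
Σ=2b of 2 (178bpm 2/4) — PASS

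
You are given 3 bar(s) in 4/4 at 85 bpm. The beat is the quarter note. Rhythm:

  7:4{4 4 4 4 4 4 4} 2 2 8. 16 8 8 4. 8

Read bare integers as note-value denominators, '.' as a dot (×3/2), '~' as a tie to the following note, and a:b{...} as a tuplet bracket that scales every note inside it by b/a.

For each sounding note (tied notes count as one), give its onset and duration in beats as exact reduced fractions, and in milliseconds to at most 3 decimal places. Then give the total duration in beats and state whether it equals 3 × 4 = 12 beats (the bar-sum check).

1) 0.0ms=0b +403.361ms=4/7b
2) 403.361ms=4/7b +403.361ms=4/7b
3) 806.723ms=8/7b +403.361ms=4/7b
4) 1210.084ms=12/7b +403.361ms=4/7b
5) 1613.445ms=16/7b +403.361ms=4/7b
6) 2016.807ms=20/7b +403.361ms=4/7b
7) 2420.168ms=24/7b +403.361ms=4/7b
8) 2823.529ms=4b +1411.765ms=2b
9) 4235.294ms=6b +1411.765ms=2b
10) 5647.059ms=8b +529.412ms=3/4b
11) 6176.471ms=35/4b +176.471ms=1/4b
12) 6352.941ms=9b +352.941ms=1/2b
13) 6705.882ms=19/2b +352.941ms=1/2b
14) 7058.824ms=10b +1058.824ms=3/2b
15) 8117.647ms=23/2b +352.941ms=1/2b
Σ=12b of 12 (85bpm 4/4) — PASS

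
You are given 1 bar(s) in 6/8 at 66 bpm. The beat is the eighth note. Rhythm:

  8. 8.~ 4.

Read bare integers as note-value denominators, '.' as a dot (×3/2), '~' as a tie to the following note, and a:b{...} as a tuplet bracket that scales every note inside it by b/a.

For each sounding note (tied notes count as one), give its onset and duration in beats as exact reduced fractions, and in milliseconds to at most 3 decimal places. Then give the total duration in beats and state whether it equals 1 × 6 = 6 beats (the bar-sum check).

1) 0.0ms=0b +1363.636ms=3/2b
2) 1363.636ms=3/2b +4090.909ms=9/2b
Σ=6b of 6 (66bpm 6/8) — PASS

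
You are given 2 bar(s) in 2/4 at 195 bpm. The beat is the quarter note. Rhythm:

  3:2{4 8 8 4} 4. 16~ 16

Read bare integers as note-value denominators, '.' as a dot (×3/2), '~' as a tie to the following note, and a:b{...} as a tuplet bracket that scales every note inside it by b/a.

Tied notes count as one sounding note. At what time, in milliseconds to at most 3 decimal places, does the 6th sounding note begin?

1. 0.0ms @ 0 + 205.128ms (2/3)
2. 205.128ms @ 2/3 + 102.564ms (1/3)
3. 307.692ms @ 1 + 102.564ms (1/3)
4. 410.256ms @ 4/3 + 205.128ms (2/3)
5. 615.385ms @ 2 + 461.538ms (3/2)
6. 1076.923ms @ 7/2 + 153.846ms (1/2)

note 6 onset = 7/2b = 1076.923ms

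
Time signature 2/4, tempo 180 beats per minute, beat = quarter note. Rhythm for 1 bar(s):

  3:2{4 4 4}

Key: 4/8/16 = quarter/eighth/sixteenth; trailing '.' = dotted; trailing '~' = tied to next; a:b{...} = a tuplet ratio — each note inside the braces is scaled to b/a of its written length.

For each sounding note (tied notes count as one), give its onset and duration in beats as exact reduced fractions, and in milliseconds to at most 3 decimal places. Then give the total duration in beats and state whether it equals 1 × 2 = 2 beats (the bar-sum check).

1) 0.0ms=0b +222.222ms=2/3b
2) 222.222ms=2/3b +222.222ms=2/3b
3) 444.444ms=4/3b +222.222ms=2/3b
Σ=2b of 2 (180bpm 2/4) — PASS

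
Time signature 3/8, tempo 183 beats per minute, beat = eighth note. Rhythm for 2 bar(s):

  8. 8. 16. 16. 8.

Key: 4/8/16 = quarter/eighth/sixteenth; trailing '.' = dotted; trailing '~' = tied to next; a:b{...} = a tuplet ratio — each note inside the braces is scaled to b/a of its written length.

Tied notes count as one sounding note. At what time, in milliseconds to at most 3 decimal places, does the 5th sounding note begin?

1. 0.0ms @ 0 + 491.803ms (3/2)
2. 491.803ms @ 3/2 + 491.803ms (3/2)
3. 983.607ms @ 3 + 245.902ms (3/4)
4. 1229.508ms @ 15/4 + 245.902ms (3/4)
5. 1475.41ms @ 9/2 + 491.803ms (3/2)

note 5 onset = 9/2b = 1475.41ms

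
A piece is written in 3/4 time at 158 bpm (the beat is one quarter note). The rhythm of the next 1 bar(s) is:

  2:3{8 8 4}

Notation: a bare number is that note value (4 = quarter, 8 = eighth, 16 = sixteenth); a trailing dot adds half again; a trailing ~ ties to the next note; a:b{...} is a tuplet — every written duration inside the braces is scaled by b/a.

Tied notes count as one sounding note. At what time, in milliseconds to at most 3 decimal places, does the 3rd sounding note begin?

note 3 onset = 3/2b = 569.62ms

1. 0.0ms @ 0 + 284.81ms (3/4)
2. 284.81ms @ 3/4 + 284.81ms (3/4)
3. 569.62ms @ 3/2 + 569.62ms (3/2)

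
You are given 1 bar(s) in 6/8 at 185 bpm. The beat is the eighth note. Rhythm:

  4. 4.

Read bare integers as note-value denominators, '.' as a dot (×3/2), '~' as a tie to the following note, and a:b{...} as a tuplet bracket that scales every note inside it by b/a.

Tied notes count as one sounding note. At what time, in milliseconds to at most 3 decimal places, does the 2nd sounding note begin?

note 2 onset = 3b = 972.973ms

1. 0.0ms @ 0 + 972.973ms (3)
2. 972.973ms @ 3 + 972.973ms (3)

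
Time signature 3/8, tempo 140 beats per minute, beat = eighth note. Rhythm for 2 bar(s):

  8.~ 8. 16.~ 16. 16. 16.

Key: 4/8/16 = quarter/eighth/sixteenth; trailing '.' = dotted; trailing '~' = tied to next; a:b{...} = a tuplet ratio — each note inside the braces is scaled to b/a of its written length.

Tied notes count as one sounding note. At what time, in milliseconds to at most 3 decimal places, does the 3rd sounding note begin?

1. 0.0ms @ 0 + 1285.714ms (3)
2. 1285.714ms @ 3 + 642.857ms (3/2)
3. 1928.571ms @ 9/2 + 321.429ms (3/4)
4. 2250.0ms @ 21/4 + 321.429ms (3/4)

note 3 onset = 9/2b = 1928.571ms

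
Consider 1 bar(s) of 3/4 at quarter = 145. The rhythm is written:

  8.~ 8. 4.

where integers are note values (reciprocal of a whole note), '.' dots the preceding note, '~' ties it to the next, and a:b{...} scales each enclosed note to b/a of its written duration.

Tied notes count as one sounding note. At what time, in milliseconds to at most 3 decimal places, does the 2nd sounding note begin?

note 2 onset = 3/2b = 620.69ms

1. 0.0ms @ 0 + 620.69ms (3/2)
2. 620.69ms @ 3/2 + 620.69ms (3/2)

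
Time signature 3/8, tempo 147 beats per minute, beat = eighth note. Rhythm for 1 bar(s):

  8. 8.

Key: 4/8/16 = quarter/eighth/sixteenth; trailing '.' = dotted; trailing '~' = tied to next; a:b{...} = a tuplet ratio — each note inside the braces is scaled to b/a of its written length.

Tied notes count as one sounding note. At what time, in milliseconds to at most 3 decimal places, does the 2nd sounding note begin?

1. 0.0ms @ 0 + 612.245ms (3/2)
2. 612.245ms @ 3/2 + 612.245ms (3/2)

note 2 onset = 3/2b = 612.245ms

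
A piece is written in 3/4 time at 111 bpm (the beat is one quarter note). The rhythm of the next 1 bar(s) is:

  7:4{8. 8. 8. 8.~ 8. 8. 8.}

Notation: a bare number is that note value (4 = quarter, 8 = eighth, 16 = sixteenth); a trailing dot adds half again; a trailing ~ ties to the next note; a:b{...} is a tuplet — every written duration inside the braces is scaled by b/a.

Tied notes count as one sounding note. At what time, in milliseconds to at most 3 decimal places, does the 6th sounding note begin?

note 6 onset = 18/7b = 1389.961ms

1. 0.0ms @ 0 + 231.66ms (3/7)
2. 231.66ms @ 3/7 + 231.66ms (3/7)
3. 463.32ms @ 6/7 + 231.66ms (3/7)
4. 694.981ms @ 9/7 + 463.32ms (6/7)
5. 1158.301ms @ 15/7 + 231.66ms (3/7)
6. 1389.961ms @ 18/7 + 231.66ms (3/7)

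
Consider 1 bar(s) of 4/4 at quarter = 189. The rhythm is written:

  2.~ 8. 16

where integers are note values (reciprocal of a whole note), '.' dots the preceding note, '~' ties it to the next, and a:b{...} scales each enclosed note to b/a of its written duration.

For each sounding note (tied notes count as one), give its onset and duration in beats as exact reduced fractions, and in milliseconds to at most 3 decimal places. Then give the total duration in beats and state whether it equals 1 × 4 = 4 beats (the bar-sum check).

1) 0.0ms=0b +1190.476ms=15/4b
2) 1190.476ms=15/4b +79.365ms=1/4b
Σ=4b of 4 (189bpm 4/4) — PASS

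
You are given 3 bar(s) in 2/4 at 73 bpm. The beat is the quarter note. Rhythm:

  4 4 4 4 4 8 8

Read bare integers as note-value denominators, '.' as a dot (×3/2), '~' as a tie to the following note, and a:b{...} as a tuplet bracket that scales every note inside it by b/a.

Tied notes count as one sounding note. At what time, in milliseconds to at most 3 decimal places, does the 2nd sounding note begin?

note 2 onset = 1b = 821.918ms

1. 0.0ms @ 0 + 821.918ms (1)
2. 821.918ms @ 1 + 821.918ms (1)
3. 1643.836ms @ 2 + 821.918ms (1)
4. 2465.753ms @ 3 + 821.918ms (1)
5. 3287.671ms @ 4 + 821.918ms (1)
6. 4109.589ms @ 5 + 410.959ms (1/2)
7. 4520.548ms @ 11/2 + 410.959ms (1/2)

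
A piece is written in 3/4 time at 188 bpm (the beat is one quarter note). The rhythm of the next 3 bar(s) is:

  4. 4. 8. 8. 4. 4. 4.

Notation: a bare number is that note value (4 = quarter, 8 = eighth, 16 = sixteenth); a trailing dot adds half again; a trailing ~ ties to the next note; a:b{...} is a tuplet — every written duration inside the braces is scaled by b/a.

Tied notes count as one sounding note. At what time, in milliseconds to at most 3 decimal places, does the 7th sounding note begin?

1. 0.0ms @ 0 + 478.723ms (3/2)
2. 478.723ms @ 3/2 + 478.723ms (3/2)
3. 957.447ms @ 3 + 239.362ms (3/4)
4. 1196.809ms @ 15/4 + 239.362ms (3/4)
5. 1436.17ms @ 9/2 + 478.723ms (3/2)
6. 1914.894ms @ 6 + 478.723ms (3/2)
7. 2393.617ms @ 15/2 + 478.723ms (3/2)

note 7 onset = 15/2b = 2393.617ms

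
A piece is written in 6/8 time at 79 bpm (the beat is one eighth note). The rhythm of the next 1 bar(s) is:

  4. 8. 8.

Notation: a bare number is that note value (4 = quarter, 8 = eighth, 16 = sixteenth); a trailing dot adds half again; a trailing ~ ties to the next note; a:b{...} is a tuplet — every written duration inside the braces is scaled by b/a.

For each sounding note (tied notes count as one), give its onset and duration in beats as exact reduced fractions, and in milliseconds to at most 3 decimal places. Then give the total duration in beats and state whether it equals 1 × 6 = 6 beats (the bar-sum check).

1) 0.0ms=0b +2278.481ms=3b
2) 2278.481ms=3b +1139.241ms=3/2b
3) 3417.722ms=9/2b +1139.241ms=3/2b
Σ=6b of 6 (79bpm 6/8) — PASS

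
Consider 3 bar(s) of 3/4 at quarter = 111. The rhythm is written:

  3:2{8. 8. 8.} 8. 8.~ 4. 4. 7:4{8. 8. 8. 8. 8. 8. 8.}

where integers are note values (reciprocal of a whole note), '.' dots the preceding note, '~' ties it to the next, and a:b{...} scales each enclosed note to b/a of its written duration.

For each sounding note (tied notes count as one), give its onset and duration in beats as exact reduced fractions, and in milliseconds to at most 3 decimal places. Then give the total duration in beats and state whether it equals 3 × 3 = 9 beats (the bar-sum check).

1) 0.0ms=0b +270.27ms=1/2b
2) 270.27ms=1/2b +270.27ms=1/2b
3) 540.541ms=1b +270.27ms=1/2b
4) 810.811ms=3/2b +405.405ms=3/4b
5) 1216.216ms=9/4b +1216.216ms=9/4b
6) 2432.432ms=9/2b +810.811ms=3/2b
7) 3243.243ms=6b +231.66ms=3/7b
8) 3474.903ms=45/7b +231.66ms=3/7b
9) 3706.564ms=48/7b +231.66ms=3/7b
10) 3938.224ms=51/7b +231.66ms=3/7b
11) 4169.884ms=54/7b +231.66ms=3/7b
12) 4401.544ms=57/7b +231.66ms=3/7b
13) 4633.205ms=60/7b +231.66ms=3/7b
Σ=9b of 9 (111bpm 3/4) — PASS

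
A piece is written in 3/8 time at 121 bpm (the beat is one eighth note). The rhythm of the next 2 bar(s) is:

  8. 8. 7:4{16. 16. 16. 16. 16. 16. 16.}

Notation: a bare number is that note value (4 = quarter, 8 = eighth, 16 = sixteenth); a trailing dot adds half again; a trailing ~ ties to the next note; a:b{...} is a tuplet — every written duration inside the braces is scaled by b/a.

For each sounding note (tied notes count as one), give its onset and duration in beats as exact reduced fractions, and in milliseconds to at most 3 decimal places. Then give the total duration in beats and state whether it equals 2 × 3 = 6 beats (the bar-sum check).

1) 0.0ms=0b +743.802ms=3/2b
2) 743.802ms=3/2b +743.802ms=3/2b
3) 1487.603ms=3b +212.515ms=3/7b
4) 1700.118ms=24/7b +212.515ms=3/7b
5) 1912.633ms=27/7b +212.515ms=3/7b
6) 2125.148ms=30/7b +212.515ms=3/7b
7) 2337.662ms=33/7b +212.515ms=3/7b
8) 2550.177ms=36/7b +212.515ms=3/7b
9) 2762.692ms=39/7b +212.515ms=3/7b
Σ=6b of 6 (121bpm 3/8) — PASS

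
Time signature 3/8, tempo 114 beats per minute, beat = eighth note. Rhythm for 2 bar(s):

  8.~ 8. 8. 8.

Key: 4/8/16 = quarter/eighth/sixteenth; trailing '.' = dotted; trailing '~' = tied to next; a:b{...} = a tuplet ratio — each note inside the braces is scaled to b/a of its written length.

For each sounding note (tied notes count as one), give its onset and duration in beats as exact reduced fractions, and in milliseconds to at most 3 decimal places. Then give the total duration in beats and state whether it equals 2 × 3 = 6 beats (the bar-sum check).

1) 0.0ms=0b +1578.947ms=3b
2) 1578.947ms=3b +789.474ms=3/2b
3) 2368.421ms=9/2b +789.474ms=3/2b
Σ=6b of 6 (114bpm 3/8) — PASS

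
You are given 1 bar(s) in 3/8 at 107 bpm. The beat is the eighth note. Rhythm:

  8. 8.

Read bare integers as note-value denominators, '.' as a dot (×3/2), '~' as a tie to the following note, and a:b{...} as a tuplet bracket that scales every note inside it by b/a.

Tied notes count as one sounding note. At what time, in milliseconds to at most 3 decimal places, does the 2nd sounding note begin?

1. 0.0ms @ 0 + 841.121ms (3/2)
2. 841.121ms @ 3/2 + 841.121ms (3/2)

note 2 onset = 3/2b = 841.121ms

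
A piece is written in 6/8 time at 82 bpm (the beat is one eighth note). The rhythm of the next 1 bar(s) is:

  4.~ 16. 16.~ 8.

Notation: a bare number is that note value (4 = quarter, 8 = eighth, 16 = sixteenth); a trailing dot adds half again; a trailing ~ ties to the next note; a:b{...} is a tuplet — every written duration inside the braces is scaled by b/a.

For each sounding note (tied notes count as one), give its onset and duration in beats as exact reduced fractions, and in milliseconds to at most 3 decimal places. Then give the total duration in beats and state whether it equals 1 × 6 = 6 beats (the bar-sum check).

1) 0.0ms=0b +2743.902ms=15/4b
2) 2743.902ms=15/4b +1646.341ms=9/4b
Σ=6b of 6 (82bpm 6/8) — PASS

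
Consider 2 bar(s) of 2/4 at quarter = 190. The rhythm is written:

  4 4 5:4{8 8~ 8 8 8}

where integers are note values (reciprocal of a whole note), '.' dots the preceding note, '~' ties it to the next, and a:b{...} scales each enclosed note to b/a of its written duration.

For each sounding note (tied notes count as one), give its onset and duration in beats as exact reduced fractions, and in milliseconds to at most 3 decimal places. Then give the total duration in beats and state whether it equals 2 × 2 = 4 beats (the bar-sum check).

1) 0.0ms=0b +315.789ms=1b
2) 315.789ms=1b +315.789ms=1b
3) 631.579ms=2b +126.316ms=2/5b
4) 757.895ms=12/5b +252.632ms=4/5b
5) 1010.526ms=16/5b +126.316ms=2/5b
6) 1136.842ms=18/5b +126.316ms=2/5b
Σ=4b of 4 (190bpm 2/4) — PASS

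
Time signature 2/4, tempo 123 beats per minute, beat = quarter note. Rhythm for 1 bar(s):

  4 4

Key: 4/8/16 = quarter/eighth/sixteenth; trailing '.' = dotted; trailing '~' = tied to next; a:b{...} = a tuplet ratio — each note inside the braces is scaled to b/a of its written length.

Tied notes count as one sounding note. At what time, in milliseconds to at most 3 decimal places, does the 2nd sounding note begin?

1. 0.0ms @ 0 + 487.805ms (1)
2. 487.805ms @ 1 + 487.805ms (1)

note 2 onset = 1b = 487.805ms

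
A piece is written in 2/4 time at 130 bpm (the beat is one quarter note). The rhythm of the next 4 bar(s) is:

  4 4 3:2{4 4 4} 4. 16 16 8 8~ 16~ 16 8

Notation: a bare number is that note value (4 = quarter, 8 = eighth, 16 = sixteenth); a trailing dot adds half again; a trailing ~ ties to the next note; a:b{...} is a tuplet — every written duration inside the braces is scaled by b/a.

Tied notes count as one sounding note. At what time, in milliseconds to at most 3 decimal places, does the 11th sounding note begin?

1. 0.0ms @ 0 + 461.538ms (1)
2. 461.538ms @ 1 + 461.538ms (1)
3. 923.077ms @ 2 + 307.692ms (2/3)
4. 1230.769ms @ 8/3 + 307.692ms (2/3)
5. 1538.462ms @ 10/3 + 307.692ms (2/3)
6. 1846.154ms @ 4 + 692.308ms (3/2)
7. 2538.462ms @ 11/2 + 115.385ms (1/4)
8. 2653.846ms @ 23/4 + 115.385ms (1/4)
9. 2769.231ms @ 6 + 230.769ms (1/2)
10. 3000.0ms @ 13/2 + 461.538ms (1)
11. 3461.538ms @ 15/2 + 230.769ms (1/2)

note 11 onset = 15/2b = 3461.538ms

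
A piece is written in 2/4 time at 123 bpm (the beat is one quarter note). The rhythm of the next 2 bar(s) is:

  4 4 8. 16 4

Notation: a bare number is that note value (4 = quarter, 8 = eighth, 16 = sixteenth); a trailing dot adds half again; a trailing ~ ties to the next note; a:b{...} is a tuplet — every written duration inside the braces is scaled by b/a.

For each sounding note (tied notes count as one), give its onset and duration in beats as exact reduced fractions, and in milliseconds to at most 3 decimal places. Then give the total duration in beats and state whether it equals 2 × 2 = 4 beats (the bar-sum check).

1) 0.0ms=0b +487.805ms=1b
2) 487.805ms=1b +487.805ms=1b
3) 975.61ms=2b +365.854ms=3/4b
4) 1341.463ms=11/4b +121.951ms=1/4b
5) 1463.415ms=3b +487.805ms=1b
Σ=4b of 4 (123bpm 2/4) — PASS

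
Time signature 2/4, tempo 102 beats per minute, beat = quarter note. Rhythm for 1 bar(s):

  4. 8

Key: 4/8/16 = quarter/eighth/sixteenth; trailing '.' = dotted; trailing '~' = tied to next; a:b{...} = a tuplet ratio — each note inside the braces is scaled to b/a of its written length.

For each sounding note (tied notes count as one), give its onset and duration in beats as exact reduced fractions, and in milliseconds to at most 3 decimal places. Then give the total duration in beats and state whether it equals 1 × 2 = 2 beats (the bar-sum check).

1) 0.0ms=0b +882.353ms=3/2b
2) 882.353ms=3/2b +294.118ms=1/2b
Σ=2b of 2 (102bpm 2/4) — PASS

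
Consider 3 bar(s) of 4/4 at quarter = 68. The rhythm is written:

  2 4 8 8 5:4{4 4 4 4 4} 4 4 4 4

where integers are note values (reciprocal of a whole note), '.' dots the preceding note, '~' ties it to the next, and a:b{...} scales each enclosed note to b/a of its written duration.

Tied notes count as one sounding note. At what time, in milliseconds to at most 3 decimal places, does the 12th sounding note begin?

1. 0.0ms @ 0 + 1764.706ms (2)
2. 1764.706ms @ 2 + 882.353ms (1)
3. 2647.059ms @ 3 + 441.176ms (1/2)
4. 3088.235ms @ 7/2 + 441.176ms (1/2)
5. 3529.412ms @ 4 + 705.882ms (4/5)
6. 4235.294ms @ 24/5 + 705.882ms (4/5)
7. 4941.176ms @ 28/5 + 705.882ms (4/5)
8. 5647.059ms @ 32/5 + 705.882ms (4/5)
9. 6352.941ms @ 36/5 + 705.882ms (4/5)
10. 7058.824ms @ 8 + 882.353ms (1)
11. 7941.176ms @ 9 + 882.353ms (1)
12. 8823.529ms @ 10 + 882.353ms (1)
13. 9705.882ms @ 11 + 882.353ms (1)

note 12 onset = 10b = 8823.529ms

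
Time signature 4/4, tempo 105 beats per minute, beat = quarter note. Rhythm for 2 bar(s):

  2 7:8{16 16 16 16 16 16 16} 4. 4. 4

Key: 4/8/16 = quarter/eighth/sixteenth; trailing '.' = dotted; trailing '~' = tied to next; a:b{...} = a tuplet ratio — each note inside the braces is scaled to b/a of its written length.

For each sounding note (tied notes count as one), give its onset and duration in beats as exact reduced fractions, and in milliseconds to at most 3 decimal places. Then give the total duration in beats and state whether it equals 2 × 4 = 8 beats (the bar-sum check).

1) 0.0ms=0b +1142.857ms=2b
2) 1142.857ms=2b +163.265ms=2/7b
3) 1306.122ms=16/7b +163.265ms=2/7b
4) 1469.388ms=18/7b +163.265ms=2/7b
5) 1632.653ms=20/7b +163.265ms=2/7b
6) 1795.918ms=22/7b +163.265ms=2/7b
7) 1959.184ms=24/7b +163.265ms=2/7b
8) 2122.449ms=26/7b +163.265ms=2/7b
9) 2285.714ms=4b +857.143ms=3/2b
10) 3142.857ms=11/2b +857.143ms=3/2b
11) 4000.0ms=7b +571.429ms=1b
Σ=8b of 8 (105bpm 4/4) — PASS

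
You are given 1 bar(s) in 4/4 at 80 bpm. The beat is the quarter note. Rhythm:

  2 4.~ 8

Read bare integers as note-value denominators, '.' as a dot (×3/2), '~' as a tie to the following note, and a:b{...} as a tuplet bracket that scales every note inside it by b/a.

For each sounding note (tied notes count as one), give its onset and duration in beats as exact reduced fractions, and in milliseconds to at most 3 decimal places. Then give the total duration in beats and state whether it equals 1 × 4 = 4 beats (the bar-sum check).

1) 0.0ms=0b +1500.0ms=2b
2) 1500.0ms=2b +1500.0ms=2b
Σ=4b of 4 (80bpm 4/4) — PASS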